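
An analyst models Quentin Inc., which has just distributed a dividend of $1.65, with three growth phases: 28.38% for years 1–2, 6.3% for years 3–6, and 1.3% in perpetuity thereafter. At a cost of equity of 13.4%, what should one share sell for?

$24.87

Three-stage DDM. Project D₁…D_6; terminal Gordon value at t=6 with g = 0.013; discount at r = 0.134.
D_1 = 2.1183
D_2 = 2.7194
D_3 = 2.8908
D_4 = 3.0729
D_5 = 3.2665
D_6 = 3.4723
TV_6 = 3.5174/(0.134−0.013) = 29.0694
P₀ = Σ Dₜ/(1+r)ᵗ + TV_6/(1+r)^6 = 24.8675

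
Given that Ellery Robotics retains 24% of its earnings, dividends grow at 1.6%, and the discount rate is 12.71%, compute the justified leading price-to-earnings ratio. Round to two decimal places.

6.84

Payout ratio b = 1 − 0.24 = 0.76.
Justified leading P/E = b/(r−g) = 0.76/(0.1271−0.016) = 6.8407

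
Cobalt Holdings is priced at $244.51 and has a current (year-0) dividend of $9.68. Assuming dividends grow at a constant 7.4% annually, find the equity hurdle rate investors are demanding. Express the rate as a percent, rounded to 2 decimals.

11.65%

Rearranging the constant-growth DDM: r = D₁/P₀ + g.
D₁ = 9.68 × (1 + 0.074) = 10.3963.
r = 10.3963 / 244.51 + 0.074 = 0.04252 + 0.074 = 0.11652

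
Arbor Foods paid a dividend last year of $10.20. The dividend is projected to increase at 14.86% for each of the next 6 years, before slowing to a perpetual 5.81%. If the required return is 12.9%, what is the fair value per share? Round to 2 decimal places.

Two-stage DDM. Project D₁…D_6 at 0.1486, terminal growth 0.0581, discount at r = 0.129.
D_1 = 11.7157
D_2 = 13.4567
D_3 = 15.4563
D_4 = 17.7531
D_5 = 20.3913
D_6 = 23.4214
Terminal value at t=6: TV = D_7/(r−g) = 24.7822/(0.129−0.0581) = 349.5373
P₀ = 11.7157/(1+0.129)^1 + 13.4567/(1+0.129)^2 + 15.4563/(1+0.129)^3 + 17.7531/(1+0.129)^4 + 20.3913/(1+0.129)^5 + 23.4214/(1+0.129)^6 + 349.5373/(1+0.129)^6 = 233.8116

$233.81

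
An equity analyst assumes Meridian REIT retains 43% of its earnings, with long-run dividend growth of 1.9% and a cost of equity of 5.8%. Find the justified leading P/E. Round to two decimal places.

14.62

Payout ratio b = 1 − 0.43 = 0.57.
Justified leading P/E = b/(r−g) = 0.57/(0.058−0.019) = 14.6154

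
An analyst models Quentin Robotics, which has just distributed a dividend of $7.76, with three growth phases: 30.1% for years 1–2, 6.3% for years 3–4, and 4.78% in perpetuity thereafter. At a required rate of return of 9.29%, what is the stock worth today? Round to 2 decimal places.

$283.03

Three-stage DDM. Project D₁…D_4; terminal Gordon value at t=4 with g = 0.0478; discount at r = 0.0929.
D_1 = 10.0958
D_2 = 13.1346
D_3 = 13.9621
D_4 = 14.8417
TV_4 = 15.5511/(0.0929−0.0478) = 344.8138
P₀ = Σ Dₜ/(1+r)ᵗ + TV_4/(1+r)^4 = 283.0253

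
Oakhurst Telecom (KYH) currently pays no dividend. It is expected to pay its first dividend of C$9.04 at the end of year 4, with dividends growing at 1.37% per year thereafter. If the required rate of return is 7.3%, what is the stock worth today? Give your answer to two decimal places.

Deferred-dividend DDM. At t=3 the remaining stream is a growing perpetuity with first payment D_4 = 9.04.
V_3 = D_4/(r−g) = 9.04/(0.073−0.0137) = 152.4452
P₀ = V_3/(1+r)^3 = 152.4452/(1+0.073)^3 = 123.3998

C$123.40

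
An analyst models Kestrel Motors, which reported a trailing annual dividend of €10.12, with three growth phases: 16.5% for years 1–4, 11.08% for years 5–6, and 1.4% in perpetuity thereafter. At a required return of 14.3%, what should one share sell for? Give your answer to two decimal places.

€144.48

Three-stage DDM. Project D₁…D_6; terminal Gordon value at t=6 with g = 0.014; discount at r = 0.143.
D_1 = 11.7898
D_2 = 13.7351
D_3 = 16.0014
D_4 = 18.6416
D_5 = 20.7071
D_6 = 23.0015
TV_6 = 23.3235/(0.143−0.014) = 180.8024
P₀ = Σ Dₜ/(1+r)ᵗ + TV_6/(1+r)^6 = 144.4776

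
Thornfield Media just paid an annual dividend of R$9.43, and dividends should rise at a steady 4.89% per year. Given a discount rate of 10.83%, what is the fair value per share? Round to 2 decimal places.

R$166.52

Gordon growth model: P₀ = D₁/(r − g). D₁ = 9.43 × (1 + 0.0489) = 9.8911.
P₀ = 9.8911 / (0.1083 − 0.0489) = 9.8911 / 0.0594 = 166.5173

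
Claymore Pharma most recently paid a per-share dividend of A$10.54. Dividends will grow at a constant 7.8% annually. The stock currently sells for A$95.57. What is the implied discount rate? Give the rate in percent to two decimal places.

Rearranging the constant-growth DDM: r = D₁/P₀ + g.
D₁ = 10.54 × (1 + 0.078) = 11.3621.
r = 11.3621 / 95.57 + 0.078 = 0.11889 + 0.078 = 0.19689

19.69%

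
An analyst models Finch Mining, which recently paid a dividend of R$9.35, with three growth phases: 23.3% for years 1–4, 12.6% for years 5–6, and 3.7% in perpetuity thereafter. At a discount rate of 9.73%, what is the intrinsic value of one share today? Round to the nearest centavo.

R$351.40

Three-stage DDM. Project D₁…D_6; terminal Gordon value at t=6 with g = 0.037; discount at r = 0.0973.
D_1 = 11.5286
D_2 = 14.2147
D_3 = 17.5267
D_4 = 21.6105
D_5 = 24.3334
D_6 = 27.3994
TV_6 = 28.4132/(0.0973−0.037) = 471.1966
P₀ = Σ Dₜ/(1+r)ᵗ + TV_6/(1+r)^6 = 351.4045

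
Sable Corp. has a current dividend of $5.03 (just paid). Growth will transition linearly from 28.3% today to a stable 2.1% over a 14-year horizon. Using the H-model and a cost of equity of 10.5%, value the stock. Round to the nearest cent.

H-model: P₀ = D₀[(1+g_L) + H(g_S−g_L)]/(r−g_L), with H = 14/2 = 7.
P₀ = 5.03 × [(1+0.021) + 7×(0.283−0.021)] / (0.105−0.021)
   = 5.03 × 2.8550 / 0.084 = 170.9601

$170.96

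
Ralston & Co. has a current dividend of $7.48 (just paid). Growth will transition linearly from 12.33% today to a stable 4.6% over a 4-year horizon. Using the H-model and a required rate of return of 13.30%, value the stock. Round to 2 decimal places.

H-model: P₀ = D₀[(1+g_L) + H(g_S−g_L)]/(r−g_L), with H = 4/2 = 2.
P₀ = 7.48 × [(1+0.046) + 2×(0.1233−0.046)] / (0.133−0.046)
   = 7.48 × 1.2006 / 0.087 = 103.2240

$103.22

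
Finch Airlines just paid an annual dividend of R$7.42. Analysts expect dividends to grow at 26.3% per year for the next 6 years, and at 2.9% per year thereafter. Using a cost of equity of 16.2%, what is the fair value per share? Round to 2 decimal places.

R$154.86

Two-stage DDM. Project D₁…D_6 at 0.263, terminal growth 0.029, discount at r = 0.162.
D_1 = 9.3715
D_2 = 11.8362
D_3 = 14.9491
D_4 = 18.8807
D_5 = 23.8463
D_6 = 30.1179
Terminal value at t=6: TV = D_7/(r−g) = 30.9913/(0.162−0.029) = 233.0171
P₀ = 9.3715/(1+0.162)^1 + 11.8362/(1+0.162)^2 + 14.9491/(1+0.162)^3 + 18.8807/(1+0.162)^4 + 23.8463/(1+0.162)^5 + 30.1179/(1+0.162)^6 + 233.0171/(1+0.162)^6 = 154.8621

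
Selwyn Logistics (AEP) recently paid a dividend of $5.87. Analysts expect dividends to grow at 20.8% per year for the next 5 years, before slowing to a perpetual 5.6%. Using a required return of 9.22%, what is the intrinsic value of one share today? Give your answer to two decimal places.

$323.53

Two-stage DDM. Project D₁…D_5 at 0.208, terminal growth 0.056, discount at r = 0.0922.
D_1 = 7.0910
D_2 = 8.5659
D_3 = 10.3476
D_4 = 12.4999
D_5 = 15.0999
Terminal value at t=5: TV = D_6/(r−g) = 15.9454/(0.0922−0.056) = 440.4820
P₀ = 7.0910/(1+0.0922)^1 + 8.5659/(1+0.0922)^2 + 10.3476/(1+0.0922)^3 + 12.4999/(1+0.0922)^4 + 15.0999/(1+0.0922)^5 + 440.4820/(1+0.0922)^5 = 323.5260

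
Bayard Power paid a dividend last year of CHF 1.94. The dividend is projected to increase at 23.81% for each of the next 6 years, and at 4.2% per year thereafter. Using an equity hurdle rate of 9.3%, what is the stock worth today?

Two-stage DDM. Project D₁…D_6 at 0.2381, terminal growth 0.042, discount at r = 0.093.
D_1 = 2.4019
D_2 = 2.9738
D_3 = 3.6819
D_4 = 4.5585
D_5 = 5.6439
D_6 = 6.9877
Terminal value at t=6: TV = D_7/(r−g) = 7.2812/(0.093−0.042) = 142.7689
P₀ = 2.4019/(1+0.093)^1 + 2.9738/(1+0.093)^2 + 3.6819/(1+0.093)^3 + 4.5585/(1+0.093)^4 + 5.6439/(1+0.093)^5 + 6.9877/(1+0.093)^6 + 142.7689/(1+0.093)^6 = 102.1532

CHF 102.15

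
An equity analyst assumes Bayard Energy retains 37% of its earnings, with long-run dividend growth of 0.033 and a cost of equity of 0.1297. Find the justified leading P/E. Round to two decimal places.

6.51

Payout ratio b = 1 − 0.37 = 0.63.
Justified leading P/E = b/(r−g) = 0.63/(0.1297−0.033) = 6.5150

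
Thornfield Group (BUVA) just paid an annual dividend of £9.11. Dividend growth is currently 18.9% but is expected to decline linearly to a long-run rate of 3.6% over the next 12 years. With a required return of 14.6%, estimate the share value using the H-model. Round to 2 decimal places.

£161.83

H-model: P₀ = D₀[(1+g_L) + H(g_S−g_L)]/(r−g_L), with H = 12/2 = 6.
P₀ = 9.11 × [(1+0.036) + 6×(0.189−0.036)] / (0.146−0.036)
   = 9.11 × 1.9540 / 0.11 = 161.8267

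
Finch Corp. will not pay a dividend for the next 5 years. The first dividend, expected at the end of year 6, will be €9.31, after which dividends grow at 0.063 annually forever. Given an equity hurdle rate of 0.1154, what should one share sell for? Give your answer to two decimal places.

€102.91

Deferred-dividend DDM. At t=5 the remaining stream is a growing perpetuity with first payment D_6 = 9.31.
V_5 = D_6/(r−g) = 9.31/(0.1154−0.063) = 177.6718
P₀ = V_5/(1+r)^5 = 177.6718/(1+0.1154)^5 = 102.9118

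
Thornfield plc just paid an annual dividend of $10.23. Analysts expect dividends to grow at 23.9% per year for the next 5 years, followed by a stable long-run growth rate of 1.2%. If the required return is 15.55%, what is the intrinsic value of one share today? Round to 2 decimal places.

Two-stage DDM. Project D₁…D_5 at 0.239, terminal growth 0.012, discount at r = 0.1555.
D_1 = 12.6750
D_2 = 15.7043
D_3 = 19.4576
D_4 = 24.1080
D_5 = 29.8698
Terminal value at t=5: TV = D_6/(r−g) = 30.2282/(0.1555−0.012) = 210.6497
P₀ = 12.6750/(1+0.1555)^1 + 15.7043/(1+0.1555)^2 + 19.4576/(1+0.1555)^3 + 24.1080/(1+0.1555)^4 + 29.8698/(1+0.1555)^5 + 210.6497/(1+0.1555)^5 = 165.6280

$165.63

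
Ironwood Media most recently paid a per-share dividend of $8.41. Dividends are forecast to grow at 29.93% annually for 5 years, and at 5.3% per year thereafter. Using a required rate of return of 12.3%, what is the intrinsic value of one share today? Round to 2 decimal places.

$328.81

Two-stage DDM. Project D₁…D_5 at 0.2993, terminal growth 0.053, discount at r = 0.123.
D_1 = 10.9271
D_2 = 14.1976
D_3 = 18.4469
D_4 = 23.9681
D_5 = 31.1418
Terminal value at t=5: TV = D_6/(r−g) = 32.7923/(0.123−0.053) = 468.4611
P₀ = 10.9271/(1+0.123)^1 + 14.1976/(1+0.123)^2 + 18.4469/(1+0.123)^3 + 23.9681/(1+0.123)^4 + 31.1418/(1+0.123)^5 + 468.4611/(1+0.123)^5 = 328.8051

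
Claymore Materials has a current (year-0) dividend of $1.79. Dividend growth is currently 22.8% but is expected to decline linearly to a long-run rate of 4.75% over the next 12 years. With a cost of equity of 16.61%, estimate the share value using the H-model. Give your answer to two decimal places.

H-model: P₀ = D₀[(1+g_L) + H(g_S−g_L)]/(r−g_L), with H = 12/2 = 6.
P₀ = 1.79 × [(1+0.0475) + 6×(0.228−0.0475)] / (0.1661−0.0475)
   = 1.79 × 2.1305 / 0.1186 = 32.1551

$32.16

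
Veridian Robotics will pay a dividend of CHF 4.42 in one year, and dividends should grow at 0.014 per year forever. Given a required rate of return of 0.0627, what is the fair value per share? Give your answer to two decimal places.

Gordon growth model: P₀ = D₁/(r − g), with D₁ = 4.42 given directly.
P₀ = 4.4200 / (0.0627 − 0.014) = 4.4200 / 0.0487 = 90.7598

CHF 90.76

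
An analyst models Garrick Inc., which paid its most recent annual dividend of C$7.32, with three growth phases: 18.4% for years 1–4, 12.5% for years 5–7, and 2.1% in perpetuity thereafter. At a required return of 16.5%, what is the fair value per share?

Three-stage DDM. Project D₁…D_7; terminal Gordon value at t=7 with g = 0.021; discount at r = 0.165.
D_1 = 8.6669
D_2 = 10.2616
D_3 = 12.1497
D_4 = 14.3853
D_5 = 16.1834
D_6 = 18.2064
D_7 = 20.4821
TV_7 = 20.9123/(0.165−0.021) = 145.2241
P₀ = Σ Dₜ/(1+r)ᵗ + TV_7/(1+r)^7 = 102.2097

C$102.21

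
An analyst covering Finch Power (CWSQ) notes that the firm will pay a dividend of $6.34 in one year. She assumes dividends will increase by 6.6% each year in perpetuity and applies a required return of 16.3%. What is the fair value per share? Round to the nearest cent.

$65.36

Gordon growth model: P₀ = D₁/(r − g), with D₁ = 6.34 given directly.
P₀ = 6.3400 / (0.163 − 0.066) = 6.3400 / 0.097 = 65.3608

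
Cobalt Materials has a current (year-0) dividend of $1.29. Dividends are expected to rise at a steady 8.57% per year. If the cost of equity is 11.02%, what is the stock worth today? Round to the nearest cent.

$57.17

Gordon growth model: P₀ = D₁/(r − g). D₁ = 1.29 × (1 + 0.0857) = 1.4006.
P₀ = 1.4006 / (0.1102 − 0.0857) = 1.4006 / 0.0245 = 57.1654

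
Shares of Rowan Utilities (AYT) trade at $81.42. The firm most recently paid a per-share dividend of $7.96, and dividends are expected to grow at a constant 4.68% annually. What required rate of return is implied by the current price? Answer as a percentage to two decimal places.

14.91%

Rearranging the constant-growth DDM: r = D₁/P₀ + g.
D₁ = 7.96 × (1 + 0.0468) = 8.3325.
r = 8.3325 / 81.42 + 0.0468 = 0.10234 + 0.0468 = 0.14914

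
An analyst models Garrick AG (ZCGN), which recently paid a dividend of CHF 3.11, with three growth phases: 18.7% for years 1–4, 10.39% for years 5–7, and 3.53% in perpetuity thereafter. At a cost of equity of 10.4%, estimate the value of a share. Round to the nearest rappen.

CHF 90.04

Three-stage DDM. Project D₁…D_7; terminal Gordon value at t=7 with g = 0.0353; discount at r = 0.104.
D_1 = 3.6916
D_2 = 4.3819
D_3 = 5.2013
D_4 = 6.1740
D_5 = 6.8154
D_6 = 7.5235
D_7 = 8.3052
TV_7 = 8.5984/(0.104−0.0353) = 125.1590
P₀ = Σ Dₜ/(1+r)ᵗ + TV_7/(1+r)^7 = 90.0417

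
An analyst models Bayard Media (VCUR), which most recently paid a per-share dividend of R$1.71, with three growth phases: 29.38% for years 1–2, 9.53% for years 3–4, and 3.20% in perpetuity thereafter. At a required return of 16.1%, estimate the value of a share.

Three-stage DDM. Project D₁…D_4; terminal Gordon value at t=4 with g = 0.032; discount at r = 0.161.
D_1 = 2.2124
D_2 = 2.8624
D_3 = 3.1352
D_4 = 3.4340
TV_4 = 3.5439/(0.161−0.032) = 27.4718
P₀ = Σ Dₜ/(1+r)ᵗ + TV_4/(1+r)^4 = 23.0428

R$23.04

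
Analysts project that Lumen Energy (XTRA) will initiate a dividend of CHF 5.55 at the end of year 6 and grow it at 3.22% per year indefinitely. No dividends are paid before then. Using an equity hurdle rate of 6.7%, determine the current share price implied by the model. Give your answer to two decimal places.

CHF 115.32

Deferred-dividend DDM. At t=5 the remaining stream is a growing perpetuity with first payment D_6 = 5.55.
V_5 = D_6/(r−g) = 5.55/(0.067−0.0322) = 159.4828
P₀ = V_5/(1+r)^5 = 159.4828/(1+0.067)^5 = 115.3166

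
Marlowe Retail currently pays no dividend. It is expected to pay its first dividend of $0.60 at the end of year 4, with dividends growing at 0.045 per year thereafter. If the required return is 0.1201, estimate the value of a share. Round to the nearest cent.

Deferred-dividend DDM. At t=3 the remaining stream is a growing perpetuity with first payment D_4 = 0.60.
V_3 = D_4/(r−g) = 0.60/(0.1201−0.045) = 7.9893
P₀ = V_3/(1+r)^3 = 7.9893/(1+0.1201)^3 = 5.6851

$5.69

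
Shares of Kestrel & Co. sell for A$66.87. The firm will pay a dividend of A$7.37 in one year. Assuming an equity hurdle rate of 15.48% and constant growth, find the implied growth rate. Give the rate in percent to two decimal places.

From P₀ = D₁/(r − g), the implied growth is g = r − D₁/P₀.
g = 0.1548 − 7.37/66.87 = 0.1548 − 0.11021 = 0.04459

4.46%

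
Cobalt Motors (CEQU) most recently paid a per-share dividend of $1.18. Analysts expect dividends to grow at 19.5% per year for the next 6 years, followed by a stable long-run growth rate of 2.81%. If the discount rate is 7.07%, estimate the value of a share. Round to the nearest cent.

$65.63

Two-stage DDM. Project D₁…D_6 at 0.195, terminal growth 0.0281, discount at r = 0.0707.
D_1 = 1.4101
D_2 = 1.6851
D_3 = 2.0137
D_4 = 2.4063
D_5 = 2.8756
D_6 = 3.4363
Terminal value at t=6: TV = D_7/(r−g) = 3.5328/(0.0707−0.0281) = 82.9307
P₀ = 1.4101/(1+0.0707)^1 + 1.6851/(1+0.0707)^2 + 2.0137/(1+0.0707)^3 + 2.4063/(1+0.0707)^4 + 2.8756/(1+0.0707)^5 + 3.4363/(1+0.0707)^6 + 82.9307/(1+0.0707)^6 = 65.6265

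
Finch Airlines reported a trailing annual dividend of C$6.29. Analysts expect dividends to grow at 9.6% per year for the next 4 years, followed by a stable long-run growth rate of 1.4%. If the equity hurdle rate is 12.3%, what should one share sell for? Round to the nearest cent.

Two-stage DDM. Project D₁…D_4 at 0.096, terminal growth 0.014, discount at r = 0.123.
D_1 = 6.8938
D_2 = 7.5556
D_3 = 8.2810
D_4 = 9.0760
Terminal value at t=4: TV = D_5/(r−g) = 9.2030/(0.123−0.014) = 84.4315
P₀ = 6.8938/(1+0.123)^1 + 7.5556/(1+0.123)^2 + 8.2810/(1+0.123)^3 + 9.0760/(1+0.123)^4 + 84.4315/(1+0.123)^4 = 76.7703

C$76.77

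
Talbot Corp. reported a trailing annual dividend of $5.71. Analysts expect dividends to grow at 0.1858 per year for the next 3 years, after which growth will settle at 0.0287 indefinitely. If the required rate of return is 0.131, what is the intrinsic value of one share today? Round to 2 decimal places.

$85.02

Two-stage DDM. Project D₁…D_3 at 0.1858, terminal growth 0.0287, discount at r = 0.131.
D_1 = 6.7709
D_2 = 8.0290
D_3 = 9.5207
Terminal value at t=3: TV = D_4/(r−g) = 9.7940/(0.131−0.0287) = 95.7378
P₀ = 6.7709/(1+0.131)^1 + 8.0290/(1+0.131)^2 + 9.5207/(1+0.131)^3 + 95.7378/(1+0.131)^3 = 85.0195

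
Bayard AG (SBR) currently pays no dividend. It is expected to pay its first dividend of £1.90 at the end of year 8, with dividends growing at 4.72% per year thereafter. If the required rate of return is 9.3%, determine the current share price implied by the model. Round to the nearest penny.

Deferred-dividend DDM. At t=7 the remaining stream is a growing perpetuity with first payment D_8 = 1.90.
V_7 = D_8/(r−g) = 1.90/(0.093−0.0472) = 41.4847
P₀ = V_7/(1+r)^7 = 41.4847/(1+0.093)^7 = 22.2611

£22.26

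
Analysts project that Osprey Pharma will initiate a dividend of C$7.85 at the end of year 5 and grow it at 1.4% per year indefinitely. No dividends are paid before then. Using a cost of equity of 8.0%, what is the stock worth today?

Deferred-dividend DDM. At t=4 the remaining stream is a growing perpetuity with first payment D_5 = 7.85.
V_4 = D_5/(r−g) = 7.85/(0.08−0.014) = 118.9394
P₀ = V_4/(1+r)^4 = 118.9394/(1+0.08)^4 = 87.4240

C$87.42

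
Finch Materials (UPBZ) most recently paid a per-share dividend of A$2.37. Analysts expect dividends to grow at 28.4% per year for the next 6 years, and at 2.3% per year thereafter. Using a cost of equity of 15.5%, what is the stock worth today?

A$55.61

Two-stage DDM. Project D₁…D_6 at 0.284, terminal growth 0.023, discount at r = 0.155.
D_1 = 3.0431
D_2 = 3.9073
D_3 = 5.0170
D_4 = 6.4418
D_5 = 8.2713
D_6 = 10.6203
Terminal value at t=6: TV = D_7/(r−g) = 10.8646/(0.155−0.023) = 82.3076
P₀ = 3.0431/(1+0.155)^1 + 3.9073/(1+0.155)^2 + 5.0170/(1+0.155)^3 + 6.4418/(1+0.155)^4 + 8.2713/(1+0.155)^5 + 10.6203/(1+0.155)^6 + 82.3076/(1+0.155)^6 = 55.6066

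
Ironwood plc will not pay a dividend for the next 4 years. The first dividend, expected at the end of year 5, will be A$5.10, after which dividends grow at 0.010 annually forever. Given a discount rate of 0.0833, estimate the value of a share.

A$50.52

Deferred-dividend DDM. At t=4 the remaining stream is a growing perpetuity with first payment D_5 = 5.10.
V_4 = D_5/(r−g) = 5.10/(0.0833−0.01) = 69.5771
P₀ = V_4/(1+r)^4 = 69.5771/(1+0.0833)^4 = 50.5209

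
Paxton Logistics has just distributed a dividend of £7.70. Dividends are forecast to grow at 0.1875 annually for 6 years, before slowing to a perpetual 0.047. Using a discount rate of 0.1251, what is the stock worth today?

Two-stage DDM. Project D₁…D_6 at 0.1875, terminal growth 0.047, discount at r = 0.1251.
D_1 = 9.1438
D_2 = 10.8582
D_3 = 12.8941
D_4 = 15.3118
D_5 = 18.1827
D_6 = 21.5920
Terminal value at t=6: TV = D_7/(r−g) = 22.6068/(0.1251−0.047) = 289.4597
P₀ = 9.1438/(1+0.1251)^1 + 10.8582/(1+0.1251)^2 + 12.8941/(1+0.1251)^3 + 15.3118/(1+0.1251)^4 + 18.1827/(1+0.1251)^5 + 21.5920/(1+0.1251)^6 + 289.4597/(1+0.1251)^6 = 198.7504

£198.75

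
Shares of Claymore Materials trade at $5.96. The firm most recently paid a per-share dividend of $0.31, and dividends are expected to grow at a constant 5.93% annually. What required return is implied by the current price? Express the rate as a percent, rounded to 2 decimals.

11.44%

Rearranging the constant-growth DDM: r = D₁/P₀ + g.
D₁ = 0.31 × (1 + 0.0593) = 0.3284.
r = 0.3284 / 5.96 + 0.0593 = 0.05510 + 0.0593 = 0.11440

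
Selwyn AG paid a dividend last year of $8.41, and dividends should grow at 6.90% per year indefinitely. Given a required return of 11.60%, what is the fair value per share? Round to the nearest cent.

$191.28

Gordon growth model: P₀ = D₁/(r − g). D₁ = 8.41 × (1 + 0.069) = 8.9903.
P₀ = 8.9903 / (0.116 − 0.069) = 8.9903 / 0.047 = 191.2828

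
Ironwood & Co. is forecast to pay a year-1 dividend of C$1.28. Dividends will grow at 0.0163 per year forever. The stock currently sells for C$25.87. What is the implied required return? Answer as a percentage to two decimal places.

6.58%

Rearranging the constant-growth DDM: r = D₁/P₀ + g.
r = 1.2800 / 25.87 + 0.0163 = 0.04948 + 0.0163 = 0.06578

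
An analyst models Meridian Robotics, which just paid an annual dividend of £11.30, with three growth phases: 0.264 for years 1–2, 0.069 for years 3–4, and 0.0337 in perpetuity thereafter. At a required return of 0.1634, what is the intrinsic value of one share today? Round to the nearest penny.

£138.89

Three-stage DDM. Project D₁…D_4; terminal Gordon value at t=4 with g = 0.0337; discount at r = 0.1634.
D_1 = 14.2832
D_2 = 18.0540
D_3 = 19.2997
D_4 = 20.6314
TV_4 = 21.3266/(0.1634−0.0337) = 164.4306
P₀ = Σ Dₜ/(1+r)ᵗ + TV_4/(1+r)^4 = 138.8907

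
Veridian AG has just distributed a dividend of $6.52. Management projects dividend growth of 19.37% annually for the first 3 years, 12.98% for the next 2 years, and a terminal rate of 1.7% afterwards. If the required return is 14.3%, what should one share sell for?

$94.51

Three-stage DDM. Project D₁…D_5; terminal Gordon value at t=5 with g = 0.017; discount at r = 0.143.
D_1 = 7.7829
D_2 = 9.2905
D_3 = 11.0900
D_4 = 12.5295
D_5 = 14.1559
TV_5 = 14.3965/(0.143−0.017) = 114.2580
P₀ = Σ Dₜ/(1+r)ᵗ + TV_5/(1+r)^5 = 94.5115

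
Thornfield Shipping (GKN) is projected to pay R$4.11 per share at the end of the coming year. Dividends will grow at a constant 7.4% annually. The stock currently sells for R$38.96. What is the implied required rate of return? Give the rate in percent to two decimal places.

17.95%

Rearranging the constant-growth DDM: r = D₁/P₀ + g.
r = 4.1100 / 38.96 + 0.074 = 0.10549 + 0.074 = 0.17949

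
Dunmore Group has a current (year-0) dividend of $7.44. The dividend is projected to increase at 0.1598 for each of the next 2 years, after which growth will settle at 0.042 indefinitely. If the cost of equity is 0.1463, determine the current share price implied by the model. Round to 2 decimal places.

$91.23

Two-stage DDM. Project D₁…D_2 at 0.1598, terminal growth 0.042, discount at r = 0.1463.
D_1 = 8.6289
D_2 = 10.0078
Terminal value at t=2: TV = D_3/(r−g) = 10.4281/(0.1463−0.042) = 99.9822
P₀ = 8.6289/(1+0.1463)^1 + 10.0078/(1+0.1463)^2 + 99.9822/(1+0.1463)^2 = 91.2336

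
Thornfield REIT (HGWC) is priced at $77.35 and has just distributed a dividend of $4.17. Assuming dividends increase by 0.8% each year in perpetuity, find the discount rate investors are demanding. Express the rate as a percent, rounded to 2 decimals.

Rearranging the constant-growth DDM: r = D₁/P₀ + g.
D₁ = 4.17 × (1 + 0.008) = 4.2034.
r = 4.2034 / 77.35 + 0.008 = 0.05434 + 0.008 = 0.06234

6.23%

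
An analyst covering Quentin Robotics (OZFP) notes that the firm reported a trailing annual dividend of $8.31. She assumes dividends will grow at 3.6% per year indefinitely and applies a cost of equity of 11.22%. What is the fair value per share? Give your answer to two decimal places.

Gordon growth model: P₀ = D₁/(r − g). D₁ = 8.31 × (1 + 0.036) = 8.6092.
P₀ = 8.6092 / (0.1122 − 0.036) = 8.6092 / 0.0762 = 112.9811

$112.98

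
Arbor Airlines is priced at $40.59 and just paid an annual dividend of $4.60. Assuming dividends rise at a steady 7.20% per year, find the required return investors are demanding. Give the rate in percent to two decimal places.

Rearranging the constant-growth DDM: r = D₁/P₀ + g.
D₁ = 4.60 × (1 + 0.072) = 4.9312.
r = 4.9312 / 40.59 + 0.072 = 0.12149 + 0.072 = 0.19349

19.35%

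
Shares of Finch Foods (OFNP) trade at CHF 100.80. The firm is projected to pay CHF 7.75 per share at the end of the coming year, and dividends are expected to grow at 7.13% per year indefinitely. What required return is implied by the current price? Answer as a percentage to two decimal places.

14.82%

Rearranging the constant-growth DDM: r = D₁/P₀ + g.
r = 7.7500 / 100.80 + 0.0713 = 0.07688 + 0.0713 = 0.14818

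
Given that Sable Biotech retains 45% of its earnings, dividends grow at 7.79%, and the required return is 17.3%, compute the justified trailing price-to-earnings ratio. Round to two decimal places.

6.23

Payout ratio b = 1 − 0.45 = 0.55.
Justified trailing P/E = b(1+g)/(r−g) = 0.55×(1+0.0779)/(0.173−0.0779) = 6.2339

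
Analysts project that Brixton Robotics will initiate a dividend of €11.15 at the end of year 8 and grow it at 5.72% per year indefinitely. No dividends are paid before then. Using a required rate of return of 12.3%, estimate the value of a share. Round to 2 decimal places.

€75.23

Deferred-dividend DDM. At t=7 the remaining stream is a growing perpetuity with first payment D_8 = 11.15.
V_7 = D_8/(r−g) = 11.15/(0.123−0.0572) = 169.4529
P₀ = V_7/(1+r)^7 = 169.4529/(1+0.123)^7 = 75.2299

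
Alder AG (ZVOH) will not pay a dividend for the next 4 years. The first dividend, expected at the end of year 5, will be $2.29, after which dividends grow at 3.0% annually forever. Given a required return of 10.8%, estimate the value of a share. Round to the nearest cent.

Deferred-dividend DDM. At t=4 the remaining stream is a growing perpetuity with first payment D_5 = 2.29.
V_4 = D_5/(r−g) = 2.29/(0.108−0.03) = 29.3590
P₀ = V_4/(1+r)^4 = 29.3590/(1+0.108)^4 = 19.4797

$19.48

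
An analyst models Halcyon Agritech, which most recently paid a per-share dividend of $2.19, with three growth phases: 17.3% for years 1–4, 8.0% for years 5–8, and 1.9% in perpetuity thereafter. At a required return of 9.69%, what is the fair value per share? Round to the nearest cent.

Three-stage DDM. Project D₁…D_8; terminal Gordon value at t=8 with g = 0.019; discount at r = 0.0969.
D_1 = 2.5689
D_2 = 3.0133
D_3 = 3.5346
D_4 = 4.1461
D_5 = 4.4778
D_6 = 4.8360
D_7 = 5.2228
D_8 = 5.6407
TV_8 = 5.7478/(0.0969−0.019) = 73.7850
P₀ = Σ Dₜ/(1+r)ᵗ + TV_8/(1+r)^8 = 56.6171

$56.62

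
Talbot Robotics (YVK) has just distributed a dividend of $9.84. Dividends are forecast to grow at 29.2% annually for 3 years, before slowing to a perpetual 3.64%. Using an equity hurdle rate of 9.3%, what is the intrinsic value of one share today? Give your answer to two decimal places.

$339.23

Two-stage DDM. Project D₁…D_3 at 0.292, terminal growth 0.0364, discount at r = 0.093.
D_1 = 12.7133
D_2 = 16.4256
D_3 = 21.2218
Terminal value at t=3: TV = D_4/(r−g) = 21.9943/(0.093−0.0364) = 388.5918
P₀ = 12.7133/(1+0.093)^1 + 16.4256/(1+0.093)^2 + 21.2218/(1+0.093)^3 + 388.5918/(1+0.093)^3 = 339.2335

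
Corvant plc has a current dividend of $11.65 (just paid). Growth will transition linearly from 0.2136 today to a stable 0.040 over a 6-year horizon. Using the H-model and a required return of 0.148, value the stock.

H-model: P₀ = D₀[(1+g_L) + H(g_S−g_L)]/(r−g_L), with H = 6/2 = 3.
P₀ = 11.65 × [(1+0.04) + 3×(0.2136−0.04)] / (0.148−0.04)
   = 11.65 × 1.5608 / 0.108 = 168.3641

$168.36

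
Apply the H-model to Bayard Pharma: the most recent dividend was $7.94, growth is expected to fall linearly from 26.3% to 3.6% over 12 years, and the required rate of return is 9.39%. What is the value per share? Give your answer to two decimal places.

H-model: P₀ = D₀[(1+g_L) + H(g_S−g_L)]/(r−g_L), with H = 12/2 = 6.
P₀ = 7.94 × [(1+0.036) + 6×(0.263−0.036)] / (0.0939−0.036)
   = 7.94 × 2.3980 / 0.0579 = 328.8449

$328.84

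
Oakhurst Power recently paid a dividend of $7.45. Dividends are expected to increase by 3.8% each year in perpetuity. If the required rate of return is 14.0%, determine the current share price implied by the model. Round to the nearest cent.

Gordon growth model: P₀ = D₁/(r − g). D₁ = 7.45 × (1 + 0.038) = 7.7331.
P₀ = 7.7331 / (0.14 − 0.038) = 7.7331 / 0.102 = 75.8147

$75.81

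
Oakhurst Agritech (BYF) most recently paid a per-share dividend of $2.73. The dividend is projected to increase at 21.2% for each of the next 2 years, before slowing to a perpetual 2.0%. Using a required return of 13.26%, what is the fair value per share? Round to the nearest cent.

$34.37

Two-stage DDM. Project D₁…D_2 at 0.212, terminal growth 0.02, discount at r = 0.1326.
D_1 = 3.3088
D_2 = 4.0102
Terminal value at t=2: TV = D_3/(r−g) = 4.0904/(0.1326−0.02) = 36.3270
P₀ = 3.3088/(1+0.1326)^1 + 4.0102/(1+0.1326)^2 + 36.3270/(1+0.1326)^2 = 34.3665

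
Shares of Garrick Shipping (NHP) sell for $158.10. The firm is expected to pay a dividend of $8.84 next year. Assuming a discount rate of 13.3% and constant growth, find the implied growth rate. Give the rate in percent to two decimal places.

7.71%

From P₀ = D₁/(r − g), the implied growth is g = r − D₁/P₀.
g = 0.133 − 8.84/158.10 = 0.133 − 0.05591 = 0.07709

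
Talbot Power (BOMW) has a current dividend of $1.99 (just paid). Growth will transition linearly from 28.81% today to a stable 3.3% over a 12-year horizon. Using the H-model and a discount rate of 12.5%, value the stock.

$55.45

H-model: P₀ = D₀[(1+g_L) + H(g_S−g_L)]/(r−g_L), with H = 12/2 = 6.
P₀ = 1.99 × [(1+0.033) + 6×(0.2881−0.033)] / (0.125−0.033)
   = 1.99 × 2.5636 / 0.092 = 55.4518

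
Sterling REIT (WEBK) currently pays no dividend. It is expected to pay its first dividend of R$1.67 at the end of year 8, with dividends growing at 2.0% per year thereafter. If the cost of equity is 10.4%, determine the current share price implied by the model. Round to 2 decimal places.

Deferred-dividend DDM. At t=7 the remaining stream is a growing perpetuity with first payment D_8 = 1.67.
V_7 = D_8/(r−g) = 1.67/(0.104−0.02) = 19.8810
P₀ = V_7/(1+r)^7 = 19.8810/(1+0.104)^7 = 9.9461

R$9.95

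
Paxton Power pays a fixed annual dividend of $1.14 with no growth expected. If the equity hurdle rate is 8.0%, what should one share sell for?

Zero-growth DDM (perpetuity): P₀ = D/r = 1.14 / 0.08 = 14.2500

$14.25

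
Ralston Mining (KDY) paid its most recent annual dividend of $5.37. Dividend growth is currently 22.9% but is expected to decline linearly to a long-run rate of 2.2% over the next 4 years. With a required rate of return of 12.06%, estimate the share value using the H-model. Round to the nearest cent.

$78.21

H-model: P₀ = D₀[(1+g_L) + H(g_S−g_L)]/(r−g_L), with H = 4/2 = 2.
P₀ = 5.37 × [(1+0.022) + 2×(0.229−0.022)] / (0.1206−0.022)
   = 5.37 × 1.4360 / 0.0986 = 78.2081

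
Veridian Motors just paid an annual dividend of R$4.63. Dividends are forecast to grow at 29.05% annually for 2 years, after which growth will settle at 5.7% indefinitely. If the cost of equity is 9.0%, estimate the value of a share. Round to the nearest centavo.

R$219.85

Two-stage DDM. Project D₁…D_2 at 0.2905, terminal growth 0.057, discount at r = 0.09.
D_1 = 5.9750
D_2 = 7.7108
Terminal value at t=2: TV = D_3/(r−g) = 8.1503/(0.09−0.057) = 246.9779
P₀ = 5.9750/(1+0.09)^1 + 7.7108/(1+0.09)^2 + 246.9779/(1+0.09)^2 = 219.8480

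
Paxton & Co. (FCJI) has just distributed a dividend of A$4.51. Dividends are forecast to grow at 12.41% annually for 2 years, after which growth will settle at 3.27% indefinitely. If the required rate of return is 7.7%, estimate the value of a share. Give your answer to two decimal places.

Two-stage DDM. Project D₁…D_2 at 0.1241, terminal growth 0.0327, discount at r = 0.077.
D_1 = 5.0697
D_2 = 5.6988
Terminal value at t=2: TV = D_3/(r−g) = 5.8852/(0.077−0.0327) = 132.8486
P₀ = 5.0697/(1+0.077)^1 + 5.6988/(1+0.077)^2 + 132.8486/(1+0.077)^2 = 124.1520

A$124.15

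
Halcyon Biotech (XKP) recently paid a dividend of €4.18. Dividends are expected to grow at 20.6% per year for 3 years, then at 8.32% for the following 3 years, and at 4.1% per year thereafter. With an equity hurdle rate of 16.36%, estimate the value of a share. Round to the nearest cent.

€57.47

Three-stage DDM. Project D₁…D_6; terminal Gordon value at t=6 with g = 0.041; discount at r = 0.1636.
D_1 = 5.0411
D_2 = 6.0795
D_3 = 7.3319
D_4 = 7.9419
D_5 = 8.6027
D_6 = 9.3185
TV_6 = 9.7005/(0.1636−0.041) = 79.1233
P₀ = Σ Dₜ/(1+r)ᵗ + TV_6/(1+r)^6 = 57.4730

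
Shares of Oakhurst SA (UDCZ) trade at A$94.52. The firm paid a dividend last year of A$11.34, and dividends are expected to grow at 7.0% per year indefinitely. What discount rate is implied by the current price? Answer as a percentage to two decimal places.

19.84%

Rearranging the constant-growth DDM: r = D₁/P₀ + g.
D₁ = 11.34 × (1 + 0.07) = 12.1338.
r = 12.1338 / 94.52 + 0.07 = 0.12837 + 0.07 = 0.19837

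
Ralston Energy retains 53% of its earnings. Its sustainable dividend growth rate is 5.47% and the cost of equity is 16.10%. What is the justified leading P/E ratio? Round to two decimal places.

4.42

Payout ratio b = 1 − 0.53 = 0.47.
Justified leading P/E = b/(r−g) = 0.47/(0.161−0.0547) = 4.4214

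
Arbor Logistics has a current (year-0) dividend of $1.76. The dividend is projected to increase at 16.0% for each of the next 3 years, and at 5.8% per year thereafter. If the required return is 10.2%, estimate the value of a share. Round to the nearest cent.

Two-stage DDM. Project D₁…D_3 at 0.16, terminal growth 0.058, discount at r = 0.102.
D_1 = 2.0416
D_2 = 2.3683
D_3 = 2.7472
Terminal value at t=3: TV = D_4/(r−g) = 2.9065/(0.102−0.058) = 66.0571
P₀ = 2.0416/(1+0.102)^1 + 2.3683/(1+0.102)^2 + 2.7472/(1+0.102)^3 + 66.0571/(1+0.102)^3 = 55.2155

$55.22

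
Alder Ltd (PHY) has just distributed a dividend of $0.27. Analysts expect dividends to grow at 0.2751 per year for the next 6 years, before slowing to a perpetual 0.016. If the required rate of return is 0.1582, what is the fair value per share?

Two-stage DDM. Project D₁…D_6 at 0.2751, terminal growth 0.016, discount at r = 0.1582.
D_1 = 0.3443
D_2 = 0.4390
D_3 = 0.5598
D_4 = 0.7137
D_5 = 0.9101
D_6 = 1.1605
Terminal value at t=6: TV = D_7/(r−g) = 1.1790/(0.1582−0.016) = 8.2913
P₀ = 0.3443/(1+0.1582)^1 + 0.4390/(1+0.1582)^2 + 0.5598/(1+0.1582)^3 + 0.7137/(1+0.1582)^4 + 0.9101/(1+0.1582)^5 + 1.1605/(1+0.1582)^6 + 8.2913/(1+0.1582)^6 = 5.7338

$5.73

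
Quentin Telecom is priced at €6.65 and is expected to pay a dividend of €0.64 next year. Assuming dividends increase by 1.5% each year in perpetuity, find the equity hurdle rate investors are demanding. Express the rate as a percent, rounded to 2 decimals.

Rearranging the constant-growth DDM: r = D₁/P₀ + g.
r = 0.6400 / 6.65 + 0.015 = 0.09624 + 0.015 = 0.11124

11.12%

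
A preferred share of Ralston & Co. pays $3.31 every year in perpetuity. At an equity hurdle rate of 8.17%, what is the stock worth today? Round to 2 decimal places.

Zero-growth DDM (perpetuity): P₀ = D/r = 3.31 / 0.0817 = 40.5141

$40.51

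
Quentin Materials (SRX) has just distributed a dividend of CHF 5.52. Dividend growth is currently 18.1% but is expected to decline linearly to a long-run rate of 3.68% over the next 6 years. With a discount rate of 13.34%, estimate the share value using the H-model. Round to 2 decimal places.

H-model: P₀ = D₀[(1+g_L) + H(g_S−g_L)]/(r−g_L), with H = 6/2 = 3.
P₀ = 5.52 × [(1+0.0368) + 3×(0.181−0.0368)] / (0.1334−0.0368)
   = 5.52 × 1.4694 / 0.0966 = 83.9657

CHF 83.97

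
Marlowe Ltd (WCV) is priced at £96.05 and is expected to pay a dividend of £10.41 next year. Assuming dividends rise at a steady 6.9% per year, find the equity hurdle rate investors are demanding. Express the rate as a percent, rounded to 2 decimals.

Rearranging the constant-growth DDM: r = D₁/P₀ + g.
r = 10.4100 / 96.05 + 0.069 = 0.10838 + 0.069 = 0.17738

17.74%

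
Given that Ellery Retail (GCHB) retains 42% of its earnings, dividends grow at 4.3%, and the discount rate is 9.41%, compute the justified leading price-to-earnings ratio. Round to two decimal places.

Payout ratio b = 1 − 0.42 = 0.58.
Justified leading P/E = b/(r−g) = 0.58/(0.0941−0.043) = 11.3503

11.35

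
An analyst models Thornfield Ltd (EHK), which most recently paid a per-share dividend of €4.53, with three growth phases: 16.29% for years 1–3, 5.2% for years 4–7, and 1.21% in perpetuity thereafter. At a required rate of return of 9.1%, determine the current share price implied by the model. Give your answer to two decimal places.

€96.35

Three-stage DDM. Project D₁…D_7; terminal Gordon value at t=7 with g = 0.0121; discount at r = 0.091.
D_1 = 5.2679
D_2 = 6.1261
D_3 = 7.1240
D_4 = 7.4945
D_5 = 7.8842
D_6 = 8.2942
D_7 = 8.7255
TV_7 = 8.8310/(0.091−0.0121) = 111.9270
P₀ = Σ Dₜ/(1+r)ᵗ + TV_7/(1+r)^7 = 96.3489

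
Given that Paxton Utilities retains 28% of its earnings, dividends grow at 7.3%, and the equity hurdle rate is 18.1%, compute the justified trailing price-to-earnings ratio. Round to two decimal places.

7.15

Payout ratio b = 1 − 0.28 = 0.72.
Justified trailing P/E = b(1+g)/(r−g) = 0.72×(1+0.073)/(0.181−0.073) = 7.1533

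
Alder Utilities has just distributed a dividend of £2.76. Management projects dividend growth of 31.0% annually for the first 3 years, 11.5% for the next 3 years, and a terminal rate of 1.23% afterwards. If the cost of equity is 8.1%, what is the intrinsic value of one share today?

Three-stage DDM. Project D₁…D_6; terminal Gordon value at t=6 with g = 0.0123; discount at r = 0.081.
D_1 = 3.6156
D_2 = 4.7364
D_3 = 6.2047
D_4 = 6.9183
D_5 = 7.7139
D_6 = 8.6010
TV_6 = 8.7068/(0.081−0.0123) = 126.7360
P₀ = Σ Dₜ/(1+r)ᵗ + TV_6/(1+r)^6 = 107.4148

£107.41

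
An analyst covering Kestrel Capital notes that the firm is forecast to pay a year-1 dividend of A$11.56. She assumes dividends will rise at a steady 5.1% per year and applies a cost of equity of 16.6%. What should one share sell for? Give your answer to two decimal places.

Gordon growth model: P₀ = D₁/(r − g), with D₁ = 11.56 given directly.
P₀ = 11.5600 / (0.166 − 0.051) = 11.5600 / 0.115 = 100.5217

A$100.52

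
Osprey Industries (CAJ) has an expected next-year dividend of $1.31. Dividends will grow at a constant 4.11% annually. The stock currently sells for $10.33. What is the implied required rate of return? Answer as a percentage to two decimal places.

16.79%

Rearranging the constant-growth DDM: r = D₁/P₀ + g.
r = 1.3100 / 10.33 + 0.0411 = 0.12682 + 0.0411 = 0.16792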